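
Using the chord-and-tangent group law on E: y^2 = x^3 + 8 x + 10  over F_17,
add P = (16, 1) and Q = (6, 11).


P != Q, so use the chord formula.
s = (y2 - y1) / (x2 - x1) = (10) / (7) mod 17 = 16
x3 = s^2 - x1 - x2 mod 17 = 16^2 - 16 - 6 = 13
y3 = s (x1 - x3) - y1 mod 17 = 16 * (16 - 13) - 1 = 13

P + Q = (13, 13)


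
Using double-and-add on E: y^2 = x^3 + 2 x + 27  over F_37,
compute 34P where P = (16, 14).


k = 34 = 100010_2 (binary, LSB first: 010001)
Double-and-add from P = (16, 14):
  bit 0 = 0: acc unchanged = O
  bit 1 = 1: acc = O + (12, 22) = (12, 22)
  bit 2 = 0: acc unchanged = (12, 22)
  bit 3 = 0: acc unchanged = (12, 22)
  bit 4 = 0: acc unchanged = (12, 22)
  bit 5 = 1: acc = (12, 22) + (15, 18) = (20, 1)

34P = (20, 1)


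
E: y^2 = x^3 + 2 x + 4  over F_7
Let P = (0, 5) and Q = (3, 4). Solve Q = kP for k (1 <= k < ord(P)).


Enumerate multiples of P until we hit Q = (3, 4):
  1P = (0, 5)
  2P = (2, 3)
  3P = (6, 1)
  4P = (3, 4)
Match found at i = 4.

k = 4


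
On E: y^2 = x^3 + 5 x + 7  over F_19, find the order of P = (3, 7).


Compute successive multiples of P until we hit O:
  1P = (3, 7)
  2P = (0, 8)
  3P = (14, 3)
  4P = (7, 10)
  5P = (6, 5)
  6P = (2, 5)
  7P = (18, 1)
  8P = (5, 9)
  ... (continuing to 21P)
  21P = O

ord(P) = 21


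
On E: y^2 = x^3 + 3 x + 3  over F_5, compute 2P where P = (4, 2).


Doubling: s = (3 x1^2 + a) / (2 y1)
s = (3*4^2 + 3) / (2*2) mod 5 = 4
x3 = s^2 - 2 x1 mod 5 = 4^2 - 2*4 = 3
y3 = s (x1 - x3) - y1 mod 5 = 4 * (4 - 3) - 2 = 2

2P = (3, 2)


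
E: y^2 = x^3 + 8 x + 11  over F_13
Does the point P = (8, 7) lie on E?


Check whether y^2 = x^3 + 8 x + 11 (mod 13) for (x, y) = (8, 7).
LHS: y^2 = 7^2 mod 13 = 10
RHS: x^3 + 8 x + 11 = 8^3 + 8*8 + 11 mod 13 = 2
LHS != RHS

No, not on the curve


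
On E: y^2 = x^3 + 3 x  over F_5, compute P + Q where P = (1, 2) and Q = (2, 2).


P != Q, so use the chord formula.
s = (y2 - y1) / (x2 - x1) = (0) / (1) mod 5 = 0
x3 = s^2 - x1 - x2 mod 5 = 0^2 - 1 - 2 = 2
y3 = s (x1 - x3) - y1 mod 5 = 0 * (1 - 2) - 2 = 3

P + Q = (2, 3)


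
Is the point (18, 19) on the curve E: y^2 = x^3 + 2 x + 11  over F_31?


Check whether y^2 = x^3 + 2 x + 11 (mod 31) for (x, y) = (18, 19).
LHS: y^2 = 19^2 mod 31 = 20
RHS: x^3 + 2 x + 11 = 18^3 + 2*18 + 11 mod 31 = 20
LHS = RHS

Yes, on the curve


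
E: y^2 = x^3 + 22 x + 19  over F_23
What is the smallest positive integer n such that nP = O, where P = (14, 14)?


Compute successive multiples of P until we hit O:
  1P = (14, 14)
  2P = (21, 6)
  3P = (17, 19)
  4P = (5, 1)
  5P = (20, 8)
  6P = (13, 8)
  7P = (9, 16)
  8P = (2, 18)
  ... (continuing to 17P)
  17P = O

ord(P) = 17


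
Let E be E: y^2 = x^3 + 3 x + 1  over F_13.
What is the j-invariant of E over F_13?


Delta = -16(4 a^3 + 27 b^2) mod 13 = 11
-1728 * (4 a)^3 = -1728 * (4*3)^3 mod 13 = 12
j = 12 * 11^(-1) mod 13 = 7

j = 7 (mod 13)


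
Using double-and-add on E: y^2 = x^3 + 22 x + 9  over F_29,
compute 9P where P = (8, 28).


k = 9 = 1001_2 (binary, LSB first: 1001)
Double-and-add from P = (8, 28):
  bit 0 = 1: acc = O + (8, 28) = (8, 28)
  bit 1 = 0: acc unchanged = (8, 28)
  bit 2 = 0: acc unchanged = (8, 28)
  bit 3 = 1: acc = (8, 28) + (16, 7) = (6, 3)

9P = (6, 3)


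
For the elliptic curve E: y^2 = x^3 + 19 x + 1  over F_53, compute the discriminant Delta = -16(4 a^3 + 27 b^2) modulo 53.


4 a^3 + 27 b^2 = 4*19^3 + 27*1^2 = 27436 + 27 = 27463
Delta = -16 * (27463) = -439408
Delta mod 53 = 15

Delta = 15 (mod 53)


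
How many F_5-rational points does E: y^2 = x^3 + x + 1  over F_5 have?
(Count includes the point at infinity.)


For each x in F_5, count y with y^2 = x^3 + 1 x + 1 mod 5:
  x = 0: RHS = 1, y in [1, 4]  -> 2 point(s)
  x = 2: RHS = 1, y in [1, 4]  -> 2 point(s)
  x = 3: RHS = 1, y in [1, 4]  -> 2 point(s)
  x = 4: RHS = 4, y in [2, 3]  -> 2 point(s)
Affine points: 8. Add the point at infinity: total = 9.

#E(F_5) = 9


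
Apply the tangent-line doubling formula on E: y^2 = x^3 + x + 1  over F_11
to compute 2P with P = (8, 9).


Doubling: s = (3 x1^2 + a) / (2 y1)
s = (3*8^2 + 1) / (2*9) mod 11 = 4
x3 = s^2 - 2 x1 mod 11 = 4^2 - 2*8 = 0
y3 = s (x1 - x3) - y1 mod 11 = 4 * (8 - 0) - 9 = 1

2P = (0, 1)


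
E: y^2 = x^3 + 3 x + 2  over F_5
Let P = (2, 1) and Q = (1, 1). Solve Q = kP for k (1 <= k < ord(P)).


Enumerate multiples of P until we hit Q = (1, 1):
  1P = (2, 1)
  2P = (1, 4)
  3P = (1, 1)
Match found at i = 3.

k = 3


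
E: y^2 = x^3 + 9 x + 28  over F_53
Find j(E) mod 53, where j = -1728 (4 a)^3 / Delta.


Delta = -16(4 a^3 + 27 b^2) mod 53 = 19
-1728 * (4 a)^3 = -1728 * (4*9)^3 mod 53 = 18
j = 18 * 19^(-1) mod 53 = 40

j = 40 (mod 53)


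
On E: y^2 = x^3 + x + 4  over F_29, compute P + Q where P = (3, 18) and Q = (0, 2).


P != Q, so use the chord formula.
s = (y2 - y1) / (x2 - x1) = (13) / (26) mod 29 = 15
x3 = s^2 - x1 - x2 mod 29 = 15^2 - 3 - 0 = 19
y3 = s (x1 - x3) - y1 mod 29 = 15 * (3 - 19) - 18 = 3

P + Q = (19, 3)


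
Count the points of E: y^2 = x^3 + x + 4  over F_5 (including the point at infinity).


For each x in F_5, count y with y^2 = x^3 + 1 x + 4 mod 5:
  x = 0: RHS = 4, y in [2, 3]  -> 2 point(s)
  x = 1: RHS = 1, y in [1, 4]  -> 2 point(s)
  x = 2: RHS = 4, y in [2, 3]  -> 2 point(s)
  x = 3: RHS = 4, y in [2, 3]  -> 2 point(s)
Affine points: 8. Add the point at infinity: total = 9.

#E(F_5) = 9


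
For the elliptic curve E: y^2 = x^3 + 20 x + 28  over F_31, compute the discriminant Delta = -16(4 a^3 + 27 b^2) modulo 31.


4 a^3 + 27 b^2 = 4*20^3 + 27*28^2 = 32000 + 21168 = 53168
Delta = -16 * (53168) = -850688
Delta mod 31 = 14

Delta = 14 (mod 31)


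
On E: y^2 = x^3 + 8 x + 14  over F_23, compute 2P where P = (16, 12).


Doubling: s = (3 x1^2 + a) / (2 y1)
s = (3*16^2 + 8) / (2*12) mod 23 = 17
x3 = s^2 - 2 x1 mod 23 = 17^2 - 2*16 = 4
y3 = s (x1 - x3) - y1 mod 23 = 17 * (16 - 4) - 12 = 8

2P = (4, 8)


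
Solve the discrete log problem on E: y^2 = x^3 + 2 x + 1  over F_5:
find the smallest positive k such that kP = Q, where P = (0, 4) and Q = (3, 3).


Enumerate multiples of P until we hit Q = (3, 3):
  1P = (0, 4)
  2P = (1, 2)
  3P = (3, 2)
  4P = (3, 3)
Match found at i = 4.

k = 4


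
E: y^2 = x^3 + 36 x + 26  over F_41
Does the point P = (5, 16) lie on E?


Check whether y^2 = x^3 + 36 x + 26 (mod 41) for (x, y) = (5, 16).
LHS: y^2 = 16^2 mod 41 = 10
RHS: x^3 + 36 x + 26 = 5^3 + 36*5 + 26 mod 41 = 3
LHS != RHS

No, not on the curve


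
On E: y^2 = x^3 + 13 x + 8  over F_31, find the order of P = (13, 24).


Compute successive multiples of P until we hit O:
  1P = (13, 24)
  2P = (13, 7)
  3P = O

ord(P) = 3


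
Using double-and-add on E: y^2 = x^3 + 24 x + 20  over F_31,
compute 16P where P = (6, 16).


k = 16 = 10000_2 (binary, LSB first: 00001)
Double-and-add from P = (6, 16):
  bit 0 = 0: acc unchanged = O
  bit 1 = 0: acc unchanged = O
  bit 2 = 0: acc unchanged = O
  bit 3 = 0: acc unchanged = O
  bit 4 = 1: acc = O + (28, 13) = (28, 13)

16P = (28, 13)


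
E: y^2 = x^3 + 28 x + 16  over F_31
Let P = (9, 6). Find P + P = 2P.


Doubling: s = (3 x1^2 + a) / (2 y1)
s = (3*9^2 + 28) / (2*6) mod 31 = 20
x3 = s^2 - 2 x1 mod 31 = 20^2 - 2*9 = 10
y3 = s (x1 - x3) - y1 mod 31 = 20 * (9 - 10) - 6 = 5

2P = (10, 5)


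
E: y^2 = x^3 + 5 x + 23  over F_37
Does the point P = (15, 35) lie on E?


Check whether y^2 = x^3 + 5 x + 23 (mod 37) for (x, y) = (15, 35).
LHS: y^2 = 35^2 mod 37 = 4
RHS: x^3 + 5 x + 23 = 15^3 + 5*15 + 23 mod 37 = 32
LHS != RHS

No, not on the curve


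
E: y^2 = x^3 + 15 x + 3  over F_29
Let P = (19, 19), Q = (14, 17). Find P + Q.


P != Q, so use the chord formula.
s = (y2 - y1) / (x2 - x1) = (27) / (24) mod 29 = 12
x3 = s^2 - x1 - x2 mod 29 = 12^2 - 19 - 14 = 24
y3 = s (x1 - x3) - y1 mod 29 = 12 * (19 - 24) - 19 = 8

P + Q = (24, 8)


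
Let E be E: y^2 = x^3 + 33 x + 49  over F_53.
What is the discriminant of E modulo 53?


4 a^3 + 27 b^2 = 4*33^3 + 27*49^2 = 143748 + 64827 = 208575
Delta = -16 * (208575) = -3337200
Delta mod 53 = 51

Delta = 51 (mod 53)


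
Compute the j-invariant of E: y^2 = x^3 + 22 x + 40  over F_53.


Delta = -16(4 a^3 + 27 b^2) mod 53 = 28
-1728 * (4 a)^3 = -1728 * (4*22)^3 mod 53 = 11
j = 11 * 28^(-1) mod 53 = 25

j = 25 (mod 53)


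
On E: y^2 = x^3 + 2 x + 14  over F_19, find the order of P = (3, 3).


Compute successive multiples of P until we hit O:
  1P = (3, 3)
  2P = (1, 13)
  3P = (2, 11)
  4P = (2, 8)
  5P = (1, 6)
  6P = (3, 16)
  7P = O

ord(P) = 7


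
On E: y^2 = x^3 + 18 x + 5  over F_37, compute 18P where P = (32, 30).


k = 18 = 10010_2 (binary, LSB first: 01001)
Double-and-add from P = (32, 30):
  bit 0 = 0: acc unchanged = O
  bit 1 = 1: acc = O + (26, 20) = (26, 20)
  bit 2 = 0: acc unchanged = (26, 20)
  bit 3 = 0: acc unchanged = (26, 20)
  bit 4 = 1: acc = (26, 20) + (4, 20) = (7, 17)

18P = (7, 17)


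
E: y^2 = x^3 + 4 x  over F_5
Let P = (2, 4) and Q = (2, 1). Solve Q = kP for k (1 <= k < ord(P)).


Enumerate multiples of P until we hit Q = (2, 1):
  1P = (2, 4)
  2P = (0, 0)
  3P = (2, 1)
Match found at i = 3.

k = 3


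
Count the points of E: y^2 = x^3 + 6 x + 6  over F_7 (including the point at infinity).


For each x in F_7, count y with y^2 = x^3 + 6 x + 6 mod 7:
  x = 3: RHS = 2, y in [3, 4]  -> 2 point(s)
  x = 5: RHS = 0, y in [0]  -> 1 point(s)
Affine points: 3. Add the point at infinity: total = 4.

#E(F_7) = 4


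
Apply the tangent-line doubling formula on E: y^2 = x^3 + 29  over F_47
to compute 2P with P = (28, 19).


Doubling: s = (3 x1^2 + a) / (2 y1)
s = (3*28^2 + 0) / (2*19) mod 47 = 5
x3 = s^2 - 2 x1 mod 47 = 5^2 - 2*28 = 16
y3 = s (x1 - x3) - y1 mod 47 = 5 * (28 - 16) - 19 = 41

2P = (16, 41)


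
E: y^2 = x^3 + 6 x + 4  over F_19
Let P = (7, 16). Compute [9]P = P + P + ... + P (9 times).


k = 9 = 1001_2 (binary, LSB first: 1001)
Double-and-add from P = (7, 16):
  bit 0 = 1: acc = O + (7, 16) = (7, 16)
  bit 1 = 0: acc unchanged = (7, 16)
  bit 2 = 0: acc unchanged = (7, 16)
  bit 3 = 1: acc = (7, 16) + (16, 4) = (2, 9)

9P = (2, 9)


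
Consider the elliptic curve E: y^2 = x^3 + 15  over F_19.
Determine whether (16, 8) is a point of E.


Check whether y^2 = x^3 + 0 x + 15 (mod 19) for (x, y) = (16, 8).
LHS: y^2 = 8^2 mod 19 = 7
RHS: x^3 + 0 x + 15 = 16^3 + 0*16 + 15 mod 19 = 7
LHS = RHS

Yes, on the curve


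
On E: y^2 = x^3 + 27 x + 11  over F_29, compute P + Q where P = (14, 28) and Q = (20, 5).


P != Q, so use the chord formula.
s = (y2 - y1) / (x2 - x1) = (6) / (6) mod 29 = 1
x3 = s^2 - x1 - x2 mod 29 = 1^2 - 14 - 20 = 25
y3 = s (x1 - x3) - y1 mod 29 = 1 * (14 - 25) - 28 = 19

P + Q = (25, 19)


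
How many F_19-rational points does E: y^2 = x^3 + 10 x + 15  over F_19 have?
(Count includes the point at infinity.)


For each x in F_19, count y with y^2 = x^3 + 10 x + 15 mod 19:
  x = 1: RHS = 7, y in [8, 11]  -> 2 point(s)
  x = 2: RHS = 5, y in [9, 10]  -> 2 point(s)
  x = 4: RHS = 5, y in [9, 10]  -> 2 point(s)
  x = 5: RHS = 0, y in [0]  -> 1 point(s)
  x = 6: RHS = 6, y in [5, 14]  -> 2 point(s)
  x = 9: RHS = 17, y in [6, 13]  -> 2 point(s)
  x = 12: RHS = 1, y in [1, 18]  -> 2 point(s)
  x = 13: RHS = 5, y in [9, 10]  -> 2 point(s)
  x = 14: RHS = 11, y in [7, 12]  -> 2 point(s)
  x = 15: RHS = 6, y in [5, 14]  -> 2 point(s)
  x = 17: RHS = 6, y in [5, 14]  -> 2 point(s)
  x = 18: RHS = 4, y in [2, 17]  -> 2 point(s)
Affine points: 23. Add the point at infinity: total = 24.

#E(F_19) = 24


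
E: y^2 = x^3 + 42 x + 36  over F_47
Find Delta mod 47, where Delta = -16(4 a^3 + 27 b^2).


4 a^3 + 27 b^2 = 4*42^3 + 27*36^2 = 296352 + 34992 = 331344
Delta = -16 * (331344) = -5301504
Delta mod 47 = 2

Delta = 2 (mod 47)


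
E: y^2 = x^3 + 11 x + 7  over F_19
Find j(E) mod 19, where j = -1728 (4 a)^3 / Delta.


Delta = -16(4 a^3 + 27 b^2) mod 19 = 10
-1728 * (4 a)^3 = -1728 * (4*11)^3 mod 19 = 7
j = 7 * 10^(-1) mod 19 = 14

j = 14 (mod 19)


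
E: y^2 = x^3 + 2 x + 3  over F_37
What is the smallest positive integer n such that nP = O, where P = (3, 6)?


Compute successive multiples of P until we hit O:
  1P = (3, 6)
  2P = (15, 2)
  3P = (15, 35)
  4P = (3, 31)
  5P = O

ord(P) = 5


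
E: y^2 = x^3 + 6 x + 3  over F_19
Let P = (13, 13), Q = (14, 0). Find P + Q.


P != Q, so use the chord formula.
s = (y2 - y1) / (x2 - x1) = (6) / (1) mod 19 = 6
x3 = s^2 - x1 - x2 mod 19 = 6^2 - 13 - 14 = 9
y3 = s (x1 - x3) - y1 mod 19 = 6 * (13 - 9) - 13 = 11

P + Q = (9, 11)


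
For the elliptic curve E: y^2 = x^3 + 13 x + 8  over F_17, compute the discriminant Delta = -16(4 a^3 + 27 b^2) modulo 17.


4 a^3 + 27 b^2 = 4*13^3 + 27*8^2 = 8788 + 1728 = 10516
Delta = -16 * (10516) = -168256
Delta mod 17 = 10

Delta = 10 (mod 17)


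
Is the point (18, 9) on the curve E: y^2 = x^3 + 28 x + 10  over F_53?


Check whether y^2 = x^3 + 28 x + 10 (mod 53) for (x, y) = (18, 9).
LHS: y^2 = 9^2 mod 53 = 28
RHS: x^3 + 28 x + 10 = 18^3 + 28*18 + 10 mod 53 = 39
LHS != RHS

No, not on the curve


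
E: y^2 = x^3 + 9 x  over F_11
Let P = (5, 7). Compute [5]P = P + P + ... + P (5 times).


k = 5 = 101_2 (binary, LSB first: 101)
Double-and-add from P = (5, 7):
  bit 0 = 1: acc = O + (5, 7) = (5, 7)
  bit 1 = 0: acc unchanged = (5, 7)
  bit 2 = 1: acc = (5, 7) + (4, 1) = (5, 4)

5P = (5, 4)


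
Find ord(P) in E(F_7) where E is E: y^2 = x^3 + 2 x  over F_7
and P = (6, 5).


Compute successive multiples of P until we hit O:
  1P = (6, 5)
  2P = (4, 3)
  3P = (5, 3)
  4P = (0, 0)
  5P = (5, 4)
  6P = (4, 4)
  7P = (6, 2)
  8P = O

ord(P) = 8


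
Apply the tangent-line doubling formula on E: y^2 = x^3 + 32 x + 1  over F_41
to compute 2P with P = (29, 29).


Doubling: s = (3 x1^2 + a) / (2 y1)
s = (3*29^2 + 32) / (2*29) mod 41 = 8
x3 = s^2 - 2 x1 mod 41 = 8^2 - 2*29 = 6
y3 = s (x1 - x3) - y1 mod 41 = 8 * (29 - 6) - 29 = 32

2P = (6, 32)


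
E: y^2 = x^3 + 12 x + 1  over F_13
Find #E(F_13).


For each x in F_13, count y with y^2 = x^3 + 12 x + 1 mod 13:
  x = 0: RHS = 1, y in [1, 12]  -> 2 point(s)
  x = 1: RHS = 1, y in [1, 12]  -> 2 point(s)
  x = 3: RHS = 12, y in [5, 8]  -> 2 point(s)
  x = 4: RHS = 9, y in [3, 10]  -> 2 point(s)
  x = 5: RHS = 4, y in [2, 11]  -> 2 point(s)
  x = 6: RHS = 3, y in [4, 9]  -> 2 point(s)
  x = 7: RHS = 12, y in [5, 8]  -> 2 point(s)
  x = 10: RHS = 3, y in [4, 9]  -> 2 point(s)
  x = 12: RHS = 1, y in [1, 12]  -> 2 point(s)
Affine points: 18. Add the point at infinity: total = 19.

#E(F_13) = 19


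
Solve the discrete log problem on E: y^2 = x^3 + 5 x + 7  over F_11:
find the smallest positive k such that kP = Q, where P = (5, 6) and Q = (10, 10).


Enumerate multiples of P until we hit Q = (10, 10):
  1P = (5, 6)
  2P = (10, 1)
  3P = (8, 8)
  4P = (7, 0)
  5P = (8, 3)
  6P = (10, 10)
Match found at i = 6.

k = 6


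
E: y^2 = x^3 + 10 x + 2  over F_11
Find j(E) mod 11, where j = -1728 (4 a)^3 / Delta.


Delta = -16(4 a^3 + 27 b^2) mod 11 = 8
-1728 * (4 a)^3 = -1728 * (4*10)^3 mod 11 = 9
j = 9 * 8^(-1) mod 11 = 8

j = 8 (mod 11)


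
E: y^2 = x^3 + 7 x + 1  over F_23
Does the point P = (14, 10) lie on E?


Check whether y^2 = x^3 + 7 x + 1 (mod 23) for (x, y) = (14, 10).
LHS: y^2 = 10^2 mod 23 = 8
RHS: x^3 + 7 x + 1 = 14^3 + 7*14 + 1 mod 23 = 14
LHS != RHS

No, not on the curve


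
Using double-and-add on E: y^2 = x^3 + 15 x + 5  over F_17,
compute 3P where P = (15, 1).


k = 3 = 11_2 (binary, LSB first: 11)
Double-and-add from P = (15, 1):
  bit 0 = 1: acc = O + (15, 1) = (15, 1)
  bit 1 = 1: acc = (15, 1) + (12, 14) = (5, 1)

3P = (5, 1)


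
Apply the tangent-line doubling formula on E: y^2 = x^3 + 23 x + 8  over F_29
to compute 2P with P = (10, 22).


Doubling: s = (3 x1^2 + a) / (2 y1)
s = (3*10^2 + 23) / (2*22) mod 29 = 8
x3 = s^2 - 2 x1 mod 29 = 8^2 - 2*10 = 15
y3 = s (x1 - x3) - y1 mod 29 = 8 * (10 - 15) - 22 = 25

2P = (15, 25)


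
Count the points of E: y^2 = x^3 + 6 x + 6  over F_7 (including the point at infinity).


For each x in F_7, count y with y^2 = x^3 + 6 x + 6 mod 7:
  x = 3: RHS = 2, y in [3, 4]  -> 2 point(s)
  x = 5: RHS = 0, y in [0]  -> 1 point(s)
Affine points: 3. Add the point at infinity: total = 4.

#E(F_7) = 4


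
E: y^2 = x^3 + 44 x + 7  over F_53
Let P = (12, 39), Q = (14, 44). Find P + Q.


P != Q, so use the chord formula.
s = (y2 - y1) / (x2 - x1) = (5) / (2) mod 53 = 29
x3 = s^2 - x1 - x2 mod 53 = 29^2 - 12 - 14 = 20
y3 = s (x1 - x3) - y1 mod 53 = 29 * (12 - 20) - 39 = 47

P + Q = (20, 47)


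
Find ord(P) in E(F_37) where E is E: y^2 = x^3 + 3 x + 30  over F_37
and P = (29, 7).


Compute successive multiples of P until we hit O:
  1P = (29, 7)
  2P = (15, 3)
  3P = (18, 12)
  4P = (11, 5)
  5P = (13, 3)
  6P = (2, 9)
  7P = (9, 34)
  8P = (27, 31)
  ... (continuing to 43P)
  43P = O

ord(P) = 43


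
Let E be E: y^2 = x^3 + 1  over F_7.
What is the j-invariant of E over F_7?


Delta = -16(4 a^3 + 27 b^2) mod 7 = 2
-1728 * (4 a)^3 = -1728 * (4*0)^3 mod 7 = 0
j = 0 * 2^(-1) mod 7 = 0

j = 0 (mod 7)


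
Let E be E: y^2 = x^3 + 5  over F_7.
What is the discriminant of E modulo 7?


4 a^3 + 27 b^2 = 4*0^3 + 27*5^2 = 0 + 675 = 675
Delta = -16 * (675) = -10800
Delta mod 7 = 1

Delta = 1 (mod 7)


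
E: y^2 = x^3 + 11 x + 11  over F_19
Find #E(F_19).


For each x in F_19, count y with y^2 = x^3 + 11 x + 11 mod 19:
  x = 0: RHS = 11, y in [7, 12]  -> 2 point(s)
  x = 1: RHS = 4, y in [2, 17]  -> 2 point(s)
  x = 4: RHS = 5, y in [9, 10]  -> 2 point(s)
  x = 5: RHS = 1, y in [1, 18]  -> 2 point(s)
  x = 10: RHS = 0, y in [0]  -> 1 point(s)
  x = 11: RHS = 0, y in [0]  -> 1 point(s)
  x = 12: RHS = 9, y in [3, 16]  -> 2 point(s)
  x = 15: RHS = 17, y in [6, 13]  -> 2 point(s)
  x = 17: RHS = 0, y in [0]  -> 1 point(s)
Affine points: 15. Add the point at infinity: total = 16.

#E(F_19) = 16


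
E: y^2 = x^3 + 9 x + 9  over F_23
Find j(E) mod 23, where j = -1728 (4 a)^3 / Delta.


Delta = -16(4 a^3 + 27 b^2) mod 23 = 2
-1728 * (4 a)^3 = -1728 * (4*9)^3 mod 23 = 10
j = 10 * 2^(-1) mod 23 = 5

j = 5 (mod 23)


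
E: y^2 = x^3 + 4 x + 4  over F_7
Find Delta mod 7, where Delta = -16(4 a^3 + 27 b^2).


4 a^3 + 27 b^2 = 4*4^3 + 27*4^2 = 256 + 432 = 688
Delta = -16 * (688) = -11008
Delta mod 7 = 3

Delta = 3 (mod 7)


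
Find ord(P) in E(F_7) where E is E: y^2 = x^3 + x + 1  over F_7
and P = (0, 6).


Compute successive multiples of P until we hit O:
  1P = (0, 6)
  2P = (2, 2)
  3P = (2, 5)
  4P = (0, 1)
  5P = O

ord(P) = 5


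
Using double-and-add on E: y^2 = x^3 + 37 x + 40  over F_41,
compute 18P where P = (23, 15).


k = 18 = 10010_2 (binary, LSB first: 01001)
Double-and-add from P = (23, 15):
  bit 0 = 0: acc unchanged = O
  bit 1 = 1: acc = O + (31, 33) = (31, 33)
  bit 2 = 0: acc unchanged = (31, 33)
  bit 3 = 0: acc unchanged = (31, 33)
  bit 4 = 1: acc = (31, 33) + (29, 0) = (38, 36)

18P = (38, 36)


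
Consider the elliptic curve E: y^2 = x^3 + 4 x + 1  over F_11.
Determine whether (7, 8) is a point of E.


Check whether y^2 = x^3 + 4 x + 1 (mod 11) for (x, y) = (7, 8).
LHS: y^2 = 8^2 mod 11 = 9
RHS: x^3 + 4 x + 1 = 7^3 + 4*7 + 1 mod 11 = 9
LHS = RHS

Yes, on the curve


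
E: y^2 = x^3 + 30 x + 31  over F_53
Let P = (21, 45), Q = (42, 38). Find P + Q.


P != Q, so use the chord formula.
s = (y2 - y1) / (x2 - x1) = (46) / (21) mod 53 = 35
x3 = s^2 - x1 - x2 mod 53 = 35^2 - 21 - 42 = 49
y3 = s (x1 - x3) - y1 mod 53 = 35 * (21 - 49) - 45 = 35

P + Q = (49, 35)


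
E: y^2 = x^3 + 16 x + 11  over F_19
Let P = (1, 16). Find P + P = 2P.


Doubling: s = (3 x1^2 + a) / (2 y1)
s = (3*1^2 + 16) / (2*16) mod 19 = 0
x3 = s^2 - 2 x1 mod 19 = 0^2 - 2*1 = 17
y3 = s (x1 - x3) - y1 mod 19 = 0 * (1 - 17) - 16 = 3

2P = (17, 3)


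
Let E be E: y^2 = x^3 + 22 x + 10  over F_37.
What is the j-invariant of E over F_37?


Delta = -16(4 a^3 + 27 b^2) mod 37 = 10
-1728 * (4 a)^3 = -1728 * (4*22)^3 mod 37 = 29
j = 29 * 10^(-1) mod 37 = 14

j = 14 (mod 37)


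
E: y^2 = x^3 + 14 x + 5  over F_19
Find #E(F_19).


For each x in F_19, count y with y^2 = x^3 + 14 x + 5 mod 19:
  x = 0: RHS = 5, y in [9, 10]  -> 2 point(s)
  x = 1: RHS = 1, y in [1, 18]  -> 2 point(s)
  x = 3: RHS = 17, y in [6, 13]  -> 2 point(s)
  x = 4: RHS = 11, y in [7, 12]  -> 2 point(s)
  x = 6: RHS = 1, y in [1, 18]  -> 2 point(s)
  x = 7: RHS = 9, y in [3, 16]  -> 2 point(s)
  x = 9: RHS = 5, y in [9, 10]  -> 2 point(s)
  x = 10: RHS = 5, y in [9, 10]  -> 2 point(s)
  x = 12: RHS = 1, y in [1, 18]  -> 2 point(s)
  x = 13: RHS = 9, y in [3, 16]  -> 2 point(s)
  x = 14: RHS = 0, y in [0]  -> 1 point(s)
  x = 17: RHS = 7, y in [8, 11]  -> 2 point(s)
  x = 18: RHS = 9, y in [3, 16]  -> 2 point(s)
Affine points: 25. Add the point at infinity: total = 26.

#E(F_19) = 26


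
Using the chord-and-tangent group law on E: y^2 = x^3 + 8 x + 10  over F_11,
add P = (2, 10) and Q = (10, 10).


P != Q, so use the chord formula.
s = (y2 - y1) / (x2 - x1) = (0) / (8) mod 11 = 0
x3 = s^2 - x1 - x2 mod 11 = 0^2 - 2 - 10 = 10
y3 = s (x1 - x3) - y1 mod 11 = 0 * (2 - 10) - 10 = 1

P + Q = (10, 1)


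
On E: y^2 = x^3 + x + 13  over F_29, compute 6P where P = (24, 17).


k = 6 = 110_2 (binary, LSB first: 011)
Double-and-add from P = (24, 17):
  bit 0 = 0: acc unchanged = O
  bit 1 = 1: acc = O + (16, 6) = (16, 6)
  bit 2 = 1: acc = (16, 6) + (4, 9) = (0, 19)

6P = (0, 19)


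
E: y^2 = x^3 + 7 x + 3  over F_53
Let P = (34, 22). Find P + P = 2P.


Doubling: s = (3 x1^2 + a) / (2 y1)
s = (3*34^2 + 7) / (2*22) mod 53 = 32
x3 = s^2 - 2 x1 mod 53 = 32^2 - 2*34 = 2
y3 = s (x1 - x3) - y1 mod 53 = 32 * (34 - 2) - 22 = 48

2P = (2, 48)


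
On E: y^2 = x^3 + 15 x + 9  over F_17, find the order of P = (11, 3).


Compute successive multiples of P until we hit O:
  1P = (11, 3)
  2P = (3, 8)
  3P = (1, 12)
  4P = (7, 7)
  5P = (0, 3)
  6P = (6, 14)
  7P = (13, 15)
  8P = (12, 8)
  ... (continuing to 19P)
  19P = O

ord(P) = 19


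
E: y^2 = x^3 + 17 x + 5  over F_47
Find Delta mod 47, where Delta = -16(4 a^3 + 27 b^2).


4 a^3 + 27 b^2 = 4*17^3 + 27*5^2 = 19652 + 675 = 20327
Delta = -16 * (20327) = -325232
Delta mod 47 = 8

Delta = 8 (mod 47)


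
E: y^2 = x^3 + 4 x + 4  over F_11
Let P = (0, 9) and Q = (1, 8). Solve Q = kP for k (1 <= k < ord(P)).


Enumerate multiples of P until we hit Q = (1, 8):
  1P = (0, 9)
  2P = (1, 3)
  3P = (2, 3)
  4P = (7, 1)
  5P = (8, 8)
  6P = (8, 3)
  7P = (7, 10)
  8P = (2, 8)
  9P = (1, 8)
Match found at i = 9.

k = 9


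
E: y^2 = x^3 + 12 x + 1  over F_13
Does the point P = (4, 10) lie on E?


Check whether y^2 = x^3 + 12 x + 1 (mod 13) for (x, y) = (4, 10).
LHS: y^2 = 10^2 mod 13 = 9
RHS: x^3 + 12 x + 1 = 4^3 + 12*4 + 1 mod 13 = 9
LHS = RHS

Yes, on the curve


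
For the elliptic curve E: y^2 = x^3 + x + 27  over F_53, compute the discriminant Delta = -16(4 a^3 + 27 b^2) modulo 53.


4 a^3 + 27 b^2 = 4*1^3 + 27*27^2 = 4 + 19683 = 19687
Delta = -16 * (19687) = -314992
Delta mod 53 = 40

Delta = 40 (mod 53)


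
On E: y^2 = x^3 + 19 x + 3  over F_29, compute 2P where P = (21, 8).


Doubling: s = (3 x1^2 + a) / (2 y1)
s = (3*21^2 + 19) / (2*8) mod 29 = 15
x3 = s^2 - 2 x1 mod 29 = 15^2 - 2*21 = 9
y3 = s (x1 - x3) - y1 mod 29 = 15 * (21 - 9) - 8 = 27

2P = (9, 27)


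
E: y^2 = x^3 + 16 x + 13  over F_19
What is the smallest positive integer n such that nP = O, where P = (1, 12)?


Compute successive multiples of P until we hit O:
  1P = (1, 12)
  2P = (17, 7)
  3P = (8, 8)
  4P = (8, 11)
  5P = (17, 12)
  6P = (1, 7)
  7P = O

ord(P) = 7


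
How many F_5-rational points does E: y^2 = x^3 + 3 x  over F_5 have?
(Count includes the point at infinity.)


For each x in F_5, count y with y^2 = x^3 + 3 x + 0 mod 5:
  x = 0: RHS = 0, y in [0]  -> 1 point(s)
  x = 1: RHS = 4, y in [2, 3]  -> 2 point(s)
  x = 2: RHS = 4, y in [2, 3]  -> 2 point(s)
  x = 3: RHS = 1, y in [1, 4]  -> 2 point(s)
  x = 4: RHS = 1, y in [1, 4]  -> 2 point(s)
Affine points: 9. Add the point at infinity: total = 10.

#E(F_5) = 10


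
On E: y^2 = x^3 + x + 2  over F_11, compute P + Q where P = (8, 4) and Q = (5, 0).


P != Q, so use the chord formula.
s = (y2 - y1) / (x2 - x1) = (7) / (8) mod 11 = 5
x3 = s^2 - x1 - x2 mod 11 = 5^2 - 8 - 5 = 1
y3 = s (x1 - x3) - y1 mod 11 = 5 * (8 - 1) - 4 = 9

P + Q = (1, 9)


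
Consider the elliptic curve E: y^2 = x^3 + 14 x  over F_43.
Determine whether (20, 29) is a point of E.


Check whether y^2 = x^3 + 14 x + 0 (mod 43) for (x, y) = (20, 29).
LHS: y^2 = 29^2 mod 43 = 24
RHS: x^3 + 14 x + 0 = 20^3 + 14*20 + 0 mod 43 = 24
LHS = RHS

Yes, on the curve


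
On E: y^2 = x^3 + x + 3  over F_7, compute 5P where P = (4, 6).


k = 5 = 101_2 (binary, LSB first: 101)
Double-and-add from P = (4, 6):
  bit 0 = 1: acc = O + (4, 6) = (4, 6)
  bit 1 = 0: acc unchanged = (4, 6)
  bit 2 = 1: acc = (4, 6) + (6, 6) = (4, 1)

5P = (4, 1)


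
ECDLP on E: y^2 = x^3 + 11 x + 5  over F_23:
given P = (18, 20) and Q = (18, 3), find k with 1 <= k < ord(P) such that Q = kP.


Enumerate multiples of P until we hit Q = (18, 3):
  1P = (18, 20)
  2P = (11, 10)
  3P = (12, 5)
  4P = (5, 1)
  5P = (2, 14)
  6P = (15, 7)
  7P = (19, 14)
  8P = (22, 4)
  9P = (22, 19)
  10P = (19, 9)
  11P = (15, 16)
  12P = (2, 9)
  13P = (5, 22)
  14P = (12, 18)
  15P = (11, 13)
  16P = (18, 3)
Match found at i = 16.

k = 16


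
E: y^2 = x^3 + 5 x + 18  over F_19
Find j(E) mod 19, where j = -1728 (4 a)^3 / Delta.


Delta = -16(4 a^3 + 27 b^2) mod 19 = 4
-1728 * (4 a)^3 = -1728 * (4*5)^3 mod 19 = 1
j = 1 * 4^(-1) mod 19 = 5

j = 5 (mod 19)


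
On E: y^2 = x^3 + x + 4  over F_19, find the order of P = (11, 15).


Compute successive multiples of P until we hit O:
  1P = (11, 15)
  2P = (1, 5)
  3P = (8, 7)
  4P = (5, 1)
  5P = (0, 17)
  6P = (14, 8)
  7P = (10, 8)
  8P = (9, 18)
  ... (continuing to 19P)
  19P = O

ord(P) = 19


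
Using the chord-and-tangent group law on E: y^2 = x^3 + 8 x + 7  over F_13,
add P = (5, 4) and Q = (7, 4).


P != Q, so use the chord formula.
s = (y2 - y1) / (x2 - x1) = (0) / (2) mod 13 = 0
x3 = s^2 - x1 - x2 mod 13 = 0^2 - 5 - 7 = 1
y3 = s (x1 - x3) - y1 mod 13 = 0 * (5 - 1) - 4 = 9

P + Q = (1, 9)


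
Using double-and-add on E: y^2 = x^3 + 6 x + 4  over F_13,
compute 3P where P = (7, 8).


k = 3 = 11_2 (binary, LSB first: 11)
Double-and-add from P = (7, 8):
  bit 0 = 1: acc = O + (7, 8) = (7, 8)
  bit 1 = 1: acc = (7, 8) + (0, 11) = (3, 7)

3P = (3, 7)


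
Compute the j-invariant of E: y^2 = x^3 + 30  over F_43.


Delta = -16(4 a^3 + 27 b^2) mod 43 = 6
-1728 * (4 a)^3 = -1728 * (4*0)^3 mod 43 = 0
j = 0 * 6^(-1) mod 43 = 0

j = 0 (mod 43)


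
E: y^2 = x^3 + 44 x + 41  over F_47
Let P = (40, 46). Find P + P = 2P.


Doubling: s = (3 x1^2 + a) / (2 y1)
s = (3*40^2 + 44) / (2*46) mod 47 = 22
x3 = s^2 - 2 x1 mod 47 = 22^2 - 2*40 = 28
y3 = s (x1 - x3) - y1 mod 47 = 22 * (40 - 28) - 46 = 30

2P = (28, 30)


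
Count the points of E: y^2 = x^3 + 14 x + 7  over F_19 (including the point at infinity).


For each x in F_19, count y with y^2 = x^3 + 14 x + 7 mod 19:
  x = 0: RHS = 7, y in [8, 11]  -> 2 point(s)
  x = 2: RHS = 5, y in [9, 10]  -> 2 point(s)
  x = 3: RHS = 0, y in [0]  -> 1 point(s)
  x = 7: RHS = 11, y in [7, 12]  -> 2 point(s)
  x = 8: RHS = 4, y in [2, 17]  -> 2 point(s)
  x = 9: RHS = 7, y in [8, 11]  -> 2 point(s)
  x = 10: RHS = 7, y in [8, 11]  -> 2 point(s)
  x = 13: RHS = 11, y in [7, 12]  -> 2 point(s)
  x = 15: RHS = 1, y in [1, 18]  -> 2 point(s)
  x = 17: RHS = 9, y in [3, 16]  -> 2 point(s)
  x = 18: RHS = 11, y in [7, 12]  -> 2 point(s)
Affine points: 21. Add the point at infinity: total = 22.

#E(F_19) = 22


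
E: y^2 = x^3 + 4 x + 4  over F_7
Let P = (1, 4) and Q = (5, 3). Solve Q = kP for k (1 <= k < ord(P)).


Enumerate multiples of P until we hit Q = (5, 3):
  1P = (1, 4)
  2P = (5, 3)
Match found at i = 2.

k = 2


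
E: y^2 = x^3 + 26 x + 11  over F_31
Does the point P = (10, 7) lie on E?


Check whether y^2 = x^3 + 26 x + 11 (mod 31) for (x, y) = (10, 7).
LHS: y^2 = 7^2 mod 31 = 18
RHS: x^3 + 26 x + 11 = 10^3 + 26*10 + 11 mod 31 = 0
LHS != RHS

No, not on the curve


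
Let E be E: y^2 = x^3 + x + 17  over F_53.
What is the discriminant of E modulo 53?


4 a^3 + 27 b^2 = 4*1^3 + 27*17^2 = 4 + 7803 = 7807
Delta = -16 * (7807) = -124912
Delta mod 53 = 9

Delta = 9 (mod 53)


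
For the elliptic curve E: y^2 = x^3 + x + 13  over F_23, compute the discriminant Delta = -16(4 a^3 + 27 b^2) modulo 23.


4 a^3 + 27 b^2 = 4*1^3 + 27*13^2 = 4 + 4563 = 4567
Delta = -16 * (4567) = -73072
Delta mod 23 = 22

Delta = 22 (mod 23)


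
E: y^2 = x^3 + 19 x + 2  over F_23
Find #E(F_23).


For each x in F_23, count y with y^2 = x^3 + 19 x + 2 mod 23:
  x = 0: RHS = 2, y in [5, 18]  -> 2 point(s)
  x = 2: RHS = 2, y in [5, 18]  -> 2 point(s)
  x = 4: RHS = 4, y in [2, 21]  -> 2 point(s)
  x = 7: RHS = 18, y in [8, 15]  -> 2 point(s)
  x = 11: RHS = 1, y in [1, 22]  -> 2 point(s)
  x = 12: RHS = 3, y in [7, 16]  -> 2 point(s)
  x = 13: RHS = 8, y in [10, 13]  -> 2 point(s)
  x = 16: RHS = 9, y in [3, 20]  -> 2 point(s)
  x = 18: RHS = 12, y in [9, 14]  -> 2 point(s)
  x = 19: RHS = 0, y in [0]  -> 1 point(s)
  x = 21: RHS = 2, y in [5, 18]  -> 2 point(s)
Affine points: 21. Add the point at infinity: total = 22.

#E(F_23) = 22


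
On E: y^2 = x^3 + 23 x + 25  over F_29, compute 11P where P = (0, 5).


k = 11 = 1011_2 (binary, LSB first: 1101)
Double-and-add from P = (0, 5):
  bit 0 = 1: acc = O + (0, 5) = (0, 5)
  bit 1 = 1: acc = (0, 5) + (5, 27) = (19, 10)
  bit 2 = 0: acc unchanged = (19, 10)
  bit 3 = 1: acc = (19, 10) + (3, 18) = (0, 24)

11P = (0, 24)


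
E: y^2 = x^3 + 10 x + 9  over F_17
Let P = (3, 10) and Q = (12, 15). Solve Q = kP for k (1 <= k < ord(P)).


Enumerate multiples of P until we hit Q = (12, 15):
  1P = (3, 10)
  2P = (12, 15)
Match found at i = 2.

k = 2


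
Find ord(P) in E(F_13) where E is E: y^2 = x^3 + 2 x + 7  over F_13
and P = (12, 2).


Compute successive multiples of P until we hit O:
  1P = (12, 2)
  2P = (6, 12)
  3P = (5, 8)
  4P = (10, 0)
  5P = (5, 5)
  6P = (6, 1)
  7P = (12, 11)
  8P = O

ord(P) = 8


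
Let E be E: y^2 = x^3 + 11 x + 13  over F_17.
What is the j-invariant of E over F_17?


Delta = -16(4 a^3 + 27 b^2) mod 17 = 10
-1728 * (4 a)^3 = -1728 * (4*11)^3 mod 17 = 16
j = 16 * 10^(-1) mod 17 = 5

j = 5 (mod 17)


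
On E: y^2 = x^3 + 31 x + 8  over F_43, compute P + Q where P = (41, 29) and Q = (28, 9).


P != Q, so use the chord formula.
s = (y2 - y1) / (x2 - x1) = (23) / (30) mod 43 = 28
x3 = s^2 - x1 - x2 mod 43 = 28^2 - 41 - 28 = 27
y3 = s (x1 - x3) - y1 mod 43 = 28 * (41 - 27) - 29 = 19

P + Q = (27, 19)


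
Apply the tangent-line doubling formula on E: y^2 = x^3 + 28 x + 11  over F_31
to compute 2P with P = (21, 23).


Doubling: s = (3 x1^2 + a) / (2 y1)
s = (3*21^2 + 28) / (2*23) mod 31 = 26
x3 = s^2 - 2 x1 mod 31 = 26^2 - 2*21 = 14
y3 = s (x1 - x3) - y1 mod 31 = 26 * (21 - 14) - 23 = 4

2P = (14, 4)


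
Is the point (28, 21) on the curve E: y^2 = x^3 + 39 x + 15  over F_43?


Check whether y^2 = x^3 + 39 x + 15 (mod 43) for (x, y) = (28, 21).
LHS: y^2 = 21^2 mod 43 = 11
RHS: x^3 + 39 x + 15 = 28^3 + 39*28 + 15 mod 43 = 11
LHS = RHS

Yes, on the curve


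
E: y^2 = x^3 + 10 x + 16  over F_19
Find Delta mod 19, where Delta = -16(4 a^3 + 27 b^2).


4 a^3 + 27 b^2 = 4*10^3 + 27*16^2 = 4000 + 6912 = 10912
Delta = -16 * (10912) = -174592
Delta mod 19 = 18

Delta = 18 (mod 19)


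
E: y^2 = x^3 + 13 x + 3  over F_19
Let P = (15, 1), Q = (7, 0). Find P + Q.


P != Q, so use the chord formula.
s = (y2 - y1) / (x2 - x1) = (18) / (11) mod 19 = 12
x3 = s^2 - x1 - x2 mod 19 = 12^2 - 15 - 7 = 8
y3 = s (x1 - x3) - y1 mod 19 = 12 * (15 - 8) - 1 = 7

P + Q = (8, 7)


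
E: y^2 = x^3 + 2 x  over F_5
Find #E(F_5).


For each x in F_5, count y with y^2 = x^3 + 2 x + 0 mod 5:
  x = 0: RHS = 0, y in [0]  -> 1 point(s)
Affine points: 1. Add the point at infinity: total = 2.

#E(F_5) = 2


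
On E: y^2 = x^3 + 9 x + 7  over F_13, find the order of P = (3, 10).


Compute successive multiples of P until we hit O:
  1P = (3, 10)
  2P = (4, 9)
  3P = (7, 7)
  4P = (6, 2)
  5P = (1, 2)
  6P = (12, 6)
  7P = (12, 7)
  8P = (1, 11)
  ... (continuing to 13P)
  13P = O

ord(P) = 13


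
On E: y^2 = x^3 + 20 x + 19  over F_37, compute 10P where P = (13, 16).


k = 10 = 1010_2 (binary, LSB first: 0101)
Double-and-add from P = (13, 16):
  bit 0 = 0: acc unchanged = O
  bit 1 = 1: acc = O + (32, 33) = (32, 33)
  bit 2 = 0: acc unchanged = (32, 33)
  bit 3 = 1: acc = (32, 33) + (12, 27) = (9, 22)

10P = (9, 22)


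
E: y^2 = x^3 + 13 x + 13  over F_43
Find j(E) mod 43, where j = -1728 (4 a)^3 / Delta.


Delta = -16(4 a^3 + 27 b^2) mod 43 = 8
-1728 * (4 a)^3 = -1728 * (4*13)^3 mod 43 = 16
j = 16 * 8^(-1) mod 43 = 2

j = 2 (mod 43)


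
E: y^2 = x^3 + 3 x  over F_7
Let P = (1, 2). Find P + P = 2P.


Doubling: s = (3 x1^2 + a) / (2 y1)
s = (3*1^2 + 3) / (2*2) mod 7 = 5
x3 = s^2 - 2 x1 mod 7 = 5^2 - 2*1 = 2
y3 = s (x1 - x3) - y1 mod 7 = 5 * (1 - 2) - 2 = 0

2P = (2, 0)


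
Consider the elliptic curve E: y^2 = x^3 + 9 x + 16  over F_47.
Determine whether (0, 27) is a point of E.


Check whether y^2 = x^3 + 9 x + 16 (mod 47) for (x, y) = (0, 27).
LHS: y^2 = 27^2 mod 47 = 24
RHS: x^3 + 9 x + 16 = 0^3 + 9*0 + 16 mod 47 = 16
LHS != RHS

No, not on the curve


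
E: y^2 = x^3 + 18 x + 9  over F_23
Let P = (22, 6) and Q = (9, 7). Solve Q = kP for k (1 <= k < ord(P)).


Enumerate multiples of P until we hit Q = (9, 7):
  1P = (22, 6)
  2P = (18, 1)
  3P = (9, 16)
  4P = (16, 0)
  5P = (9, 7)
Match found at i = 5.

k = 5


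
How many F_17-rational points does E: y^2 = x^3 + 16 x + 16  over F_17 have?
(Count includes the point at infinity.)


For each x in F_17, count y with y^2 = x^3 + 16 x + 16 mod 17:
  x = 0: RHS = 16, y in [4, 13]  -> 2 point(s)
  x = 1: RHS = 16, y in [4, 13]  -> 2 point(s)
  x = 4: RHS = 8, y in [5, 12]  -> 2 point(s)
  x = 5: RHS = 0, y in [0]  -> 1 point(s)
  x = 12: RHS = 15, y in [7, 10]  -> 2 point(s)
  x = 14: RHS = 9, y in [3, 14]  -> 2 point(s)
  x = 16: RHS = 16, y in [4, 13]  -> 2 point(s)
Affine points: 13. Add the point at infinity: total = 14.

#E(F_17) = 14


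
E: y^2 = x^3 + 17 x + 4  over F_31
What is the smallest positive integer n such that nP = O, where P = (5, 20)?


Compute successive multiples of P until we hit O:
  1P = (5, 20)
  2P = (8, 1)
  3P = (3, 19)
  4P = (0, 29)
  5P = (28, 9)
  6P = (12, 13)
  7P = (15, 21)
  8P = (20, 25)
  ... (continuing to 35P)
  35P = O

ord(P) = 35


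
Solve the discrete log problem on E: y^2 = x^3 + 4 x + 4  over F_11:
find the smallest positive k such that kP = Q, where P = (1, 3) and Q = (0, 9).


Enumerate multiples of P until we hit Q = (0, 9):
  1P = (1, 3)
  2P = (7, 1)
  3P = (8, 3)
  4P = (2, 8)
  5P = (0, 2)
  6P = (0, 9)
Match found at i = 6.

k = 6


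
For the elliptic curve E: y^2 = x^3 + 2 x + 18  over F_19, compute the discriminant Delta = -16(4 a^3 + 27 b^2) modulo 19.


4 a^3 + 27 b^2 = 4*2^3 + 27*18^2 = 32 + 8748 = 8780
Delta = -16 * (8780) = -140480
Delta mod 19 = 6

Delta = 6 (mod 19)


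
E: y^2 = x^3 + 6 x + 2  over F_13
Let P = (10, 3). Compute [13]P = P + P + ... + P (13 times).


k = 13 = 1101_2 (binary, LSB first: 1011)
Double-and-add from P = (10, 3):
  bit 0 = 1: acc = O + (10, 3) = (10, 3)
  bit 1 = 0: acc unchanged = (10, 3)
  bit 2 = 1: acc = (10, 3) + (8, 9) = (4, 5)
  bit 3 = 1: acc = (4, 5) + (1, 3) = (7, 6)

13P = (7, 6)


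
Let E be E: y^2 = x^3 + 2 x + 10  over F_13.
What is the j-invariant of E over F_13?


Delta = -16(4 a^3 + 27 b^2) mod 13 = 7
-1728 * (4 a)^3 = -1728 * (4*2)^3 mod 13 = 5
j = 5 * 7^(-1) mod 13 = 10

j = 10 (mod 13)


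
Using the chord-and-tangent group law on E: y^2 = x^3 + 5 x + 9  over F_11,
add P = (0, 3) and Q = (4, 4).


P != Q, so use the chord formula.
s = (y2 - y1) / (x2 - x1) = (1) / (4) mod 11 = 3
x3 = s^2 - x1 - x2 mod 11 = 3^2 - 0 - 4 = 5
y3 = s (x1 - x3) - y1 mod 11 = 3 * (0 - 5) - 3 = 4

P + Q = (5, 4)


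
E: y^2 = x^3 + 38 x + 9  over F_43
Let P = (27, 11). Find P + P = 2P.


Doubling: s = (3 x1^2 + a) / (2 y1)
s = (3*27^2 + 38) / (2*11) mod 43 = 21
x3 = s^2 - 2 x1 mod 43 = 21^2 - 2*27 = 0
y3 = s (x1 - x3) - y1 mod 43 = 21 * (27 - 0) - 11 = 40

2P = (0, 40)


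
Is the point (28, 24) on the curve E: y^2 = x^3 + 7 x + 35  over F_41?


Check whether y^2 = x^3 + 7 x + 35 (mod 41) for (x, y) = (28, 24).
LHS: y^2 = 24^2 mod 41 = 2
RHS: x^3 + 7 x + 35 = 28^3 + 7*28 + 35 mod 41 = 2
LHS = RHS

Yes, on the curve


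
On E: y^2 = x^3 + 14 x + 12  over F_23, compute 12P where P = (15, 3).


k = 12 = 1100_2 (binary, LSB first: 0011)
Double-and-add from P = (15, 3):
  bit 0 = 0: acc unchanged = O
  bit 1 = 0: acc unchanged = O
  bit 2 = 1: acc = O + (11, 5) = (11, 5)
  bit 3 = 1: acc = (11, 5) + (14, 13) = (0, 9)

12P = (0, 9)


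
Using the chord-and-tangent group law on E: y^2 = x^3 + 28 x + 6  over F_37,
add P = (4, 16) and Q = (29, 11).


P != Q, so use the chord formula.
s = (y2 - y1) / (x2 - x1) = (32) / (25) mod 37 = 22
x3 = s^2 - x1 - x2 mod 37 = 22^2 - 4 - 29 = 7
y3 = s (x1 - x3) - y1 mod 37 = 22 * (4 - 7) - 16 = 29

P + Q = (7, 29)


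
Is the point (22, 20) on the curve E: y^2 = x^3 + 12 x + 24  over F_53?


Check whether y^2 = x^3 + 12 x + 24 (mod 53) for (x, y) = (22, 20).
LHS: y^2 = 20^2 mod 53 = 29
RHS: x^3 + 12 x + 24 = 22^3 + 12*22 + 24 mod 53 = 18
LHS != RHS

No, not on the curve


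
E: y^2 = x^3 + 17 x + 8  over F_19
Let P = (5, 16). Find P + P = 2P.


Doubling: s = (3 x1^2 + a) / (2 y1)
s = (3*5^2 + 17) / (2*16) mod 19 = 10
x3 = s^2 - 2 x1 mod 19 = 10^2 - 2*5 = 14
y3 = s (x1 - x3) - y1 mod 19 = 10 * (5 - 14) - 16 = 8

2P = (14, 8)


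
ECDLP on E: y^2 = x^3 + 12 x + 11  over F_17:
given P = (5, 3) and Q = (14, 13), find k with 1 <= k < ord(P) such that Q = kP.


Enumerate multiples of P until we hit Q = (14, 13):
  1P = (5, 3)
  2P = (9, 7)
  3P = (4, 15)
  4P = (16, 10)
  5P = (12, 8)
  6P = (13, 1)
  7P = (15, 8)
  8P = (10, 3)
  9P = (2, 14)
  10P = (14, 13)
Match found at i = 10.

k = 10


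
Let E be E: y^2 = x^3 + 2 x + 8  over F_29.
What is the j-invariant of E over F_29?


Delta = -16(4 a^3 + 27 b^2) mod 29 = 28
-1728 * (4 a)^3 = -1728 * (4*2)^3 mod 29 = 25
j = 25 * 28^(-1) mod 29 = 4

j = 4 (mod 29)


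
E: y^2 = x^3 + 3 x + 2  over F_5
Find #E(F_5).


For each x in F_5, count y with y^2 = x^3 + 3 x + 2 mod 5:
  x = 1: RHS = 1, y in [1, 4]  -> 2 point(s)
  x = 2: RHS = 1, y in [1, 4]  -> 2 point(s)
Affine points: 4. Add the point at infinity: total = 5.

#E(F_5) = 5


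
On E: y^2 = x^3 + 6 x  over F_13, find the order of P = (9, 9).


Compute successive multiples of P until we hit O:
  1P = (9, 9)
  2P = (4, 6)
  3P = (4, 7)
  4P = (9, 4)
  5P = O

ord(P) = 5


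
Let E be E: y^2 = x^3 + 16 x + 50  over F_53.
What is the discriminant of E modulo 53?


4 a^3 + 27 b^2 = 4*16^3 + 27*50^2 = 16384 + 67500 = 83884
Delta = -16 * (83884) = -1342144
Delta mod 53 = 28

Delta = 28 (mod 53)


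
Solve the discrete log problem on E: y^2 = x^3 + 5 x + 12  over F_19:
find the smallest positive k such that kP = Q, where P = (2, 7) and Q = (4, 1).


Enumerate multiples of P until we hit Q = (4, 1):
  1P = (2, 7)
  2P = (3, 4)
  3P = (4, 18)
  4P = (10, 6)
  5P = (18, 14)
  6P = (15, 17)
  7P = (9, 11)
  8P = (6, 7)
  9P = (11, 12)
  10P = (11, 7)
  11P = (6, 12)
  12P = (9, 8)
  13P = (15, 2)
  14P = (18, 5)
  15P = (10, 13)
  16P = (4, 1)
Match found at i = 16.

k = 16


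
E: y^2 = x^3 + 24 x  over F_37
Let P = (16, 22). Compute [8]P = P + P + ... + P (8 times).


k = 8 = 1000_2 (binary, LSB first: 0001)
Double-and-add from P = (16, 22):
  bit 0 = 0: acc unchanged = O
  bit 1 = 0: acc unchanged = O
  bit 2 = 0: acc unchanged = O
  bit 3 = 1: acc = O + (3, 5) = (3, 5)

8P = (3, 5)
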